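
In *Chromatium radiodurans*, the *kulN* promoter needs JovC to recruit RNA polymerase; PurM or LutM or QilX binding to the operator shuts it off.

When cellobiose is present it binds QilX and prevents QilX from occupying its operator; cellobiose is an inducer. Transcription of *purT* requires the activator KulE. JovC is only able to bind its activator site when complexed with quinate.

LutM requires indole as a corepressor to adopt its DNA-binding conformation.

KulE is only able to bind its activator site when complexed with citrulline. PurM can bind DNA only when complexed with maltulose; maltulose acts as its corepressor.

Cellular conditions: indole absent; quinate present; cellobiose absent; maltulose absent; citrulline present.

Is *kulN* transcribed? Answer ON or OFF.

OFF

Maltulose is absent, so PurM is inactive.
Indole is absent, so LutM is inactive.
Cellobiose is absent, so QilX is active.
Quinate is present, so JovC is active.
With repressor QilX bound, *kulN* is not transcribed.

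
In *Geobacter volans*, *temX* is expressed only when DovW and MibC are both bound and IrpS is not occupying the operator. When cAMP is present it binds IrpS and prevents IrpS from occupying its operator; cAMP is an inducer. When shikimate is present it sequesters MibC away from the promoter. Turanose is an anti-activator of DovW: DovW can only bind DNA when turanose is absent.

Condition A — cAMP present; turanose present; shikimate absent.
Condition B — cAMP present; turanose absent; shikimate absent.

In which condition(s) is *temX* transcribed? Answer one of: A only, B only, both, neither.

Condition A:
cAMP is present, so IrpS is inactive.
Turanose is present, so DovW is inactive.
Shikimate is absent, so MibC is active.
Required activator DovW is absent, so *temX* is not transcribed.
→ *temX* is OFF in A.
Condition B:
cAMP is present, so IrpS is inactive.
Turanose is absent, so DovW is active.
Shikimate is absent, so MibC is active.
No repressor is bound and DovW and MibC are active, so *temX* is transcribed.
→ *temX* is ON in B.

B only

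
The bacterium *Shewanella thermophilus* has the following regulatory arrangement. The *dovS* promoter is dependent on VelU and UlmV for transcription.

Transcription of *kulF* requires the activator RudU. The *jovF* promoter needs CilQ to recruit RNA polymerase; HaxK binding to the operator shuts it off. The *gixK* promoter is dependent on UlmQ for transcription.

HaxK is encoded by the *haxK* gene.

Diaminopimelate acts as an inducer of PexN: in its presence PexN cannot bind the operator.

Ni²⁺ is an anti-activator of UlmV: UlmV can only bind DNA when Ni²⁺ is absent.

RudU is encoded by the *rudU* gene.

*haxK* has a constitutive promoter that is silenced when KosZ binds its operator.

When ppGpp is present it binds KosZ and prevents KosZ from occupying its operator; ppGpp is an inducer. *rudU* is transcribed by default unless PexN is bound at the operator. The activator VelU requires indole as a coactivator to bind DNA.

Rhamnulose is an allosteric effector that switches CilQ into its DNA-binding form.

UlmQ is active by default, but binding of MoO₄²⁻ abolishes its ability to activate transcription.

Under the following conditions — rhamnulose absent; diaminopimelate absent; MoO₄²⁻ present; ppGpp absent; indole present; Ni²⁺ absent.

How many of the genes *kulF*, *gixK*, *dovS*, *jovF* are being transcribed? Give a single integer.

Diaminopimelate is absent, so PexN is active.
With repressor PexN bound, *rudU* is not transcribed.
So RudU is not produced.
Required activator RudU is absent, so *kulF* is not transcribed.
→ *kulF* is OFF.
MoO₄²⁻ is present, so UlmQ is inactive.
Required activator UlmQ is absent, so *gixK* is not transcribed.
→ *gixK* is OFF.
Indole is present, so VelU is active.
Ni²⁺ is absent, so UlmV is active.
No repressor is bound and VelU and UlmV are active, so *dovS* is transcribed.
→ *dovS* is ON.
Rhamnulose is absent, so CilQ is inactive.
ppGpp is absent, so KosZ is active.
With repressor KosZ bound, *haxK* is not transcribed.
So HaxK is not produced.
Required activator CilQ is absent, so *jovF* is not transcribed.
→ *jovF* is OFF.
1 of the 4 genes is transcribed.

1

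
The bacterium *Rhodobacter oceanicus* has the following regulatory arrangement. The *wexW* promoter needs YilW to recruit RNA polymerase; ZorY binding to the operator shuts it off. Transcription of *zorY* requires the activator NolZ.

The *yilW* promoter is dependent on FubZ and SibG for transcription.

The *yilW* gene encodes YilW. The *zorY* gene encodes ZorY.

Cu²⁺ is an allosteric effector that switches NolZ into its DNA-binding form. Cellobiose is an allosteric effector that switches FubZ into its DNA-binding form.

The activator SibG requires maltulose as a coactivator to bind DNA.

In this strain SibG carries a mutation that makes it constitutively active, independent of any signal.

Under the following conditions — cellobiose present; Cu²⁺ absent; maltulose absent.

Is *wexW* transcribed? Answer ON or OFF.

ON

Cu²⁺ is absent, so NolZ is inactive.
Required activator NolZ is absent, so *zorY* is not transcribed.
So ZorY is not produced.
Cellobiose is present, so FubZ is active.
SibG is constitutively active in this strain.
No repressor is bound and FubZ and SibG are active, so *yilW* is transcribed.
So YilW is produced and active.
No repressor is bound and YilW is active, so *wexW* is transcribed.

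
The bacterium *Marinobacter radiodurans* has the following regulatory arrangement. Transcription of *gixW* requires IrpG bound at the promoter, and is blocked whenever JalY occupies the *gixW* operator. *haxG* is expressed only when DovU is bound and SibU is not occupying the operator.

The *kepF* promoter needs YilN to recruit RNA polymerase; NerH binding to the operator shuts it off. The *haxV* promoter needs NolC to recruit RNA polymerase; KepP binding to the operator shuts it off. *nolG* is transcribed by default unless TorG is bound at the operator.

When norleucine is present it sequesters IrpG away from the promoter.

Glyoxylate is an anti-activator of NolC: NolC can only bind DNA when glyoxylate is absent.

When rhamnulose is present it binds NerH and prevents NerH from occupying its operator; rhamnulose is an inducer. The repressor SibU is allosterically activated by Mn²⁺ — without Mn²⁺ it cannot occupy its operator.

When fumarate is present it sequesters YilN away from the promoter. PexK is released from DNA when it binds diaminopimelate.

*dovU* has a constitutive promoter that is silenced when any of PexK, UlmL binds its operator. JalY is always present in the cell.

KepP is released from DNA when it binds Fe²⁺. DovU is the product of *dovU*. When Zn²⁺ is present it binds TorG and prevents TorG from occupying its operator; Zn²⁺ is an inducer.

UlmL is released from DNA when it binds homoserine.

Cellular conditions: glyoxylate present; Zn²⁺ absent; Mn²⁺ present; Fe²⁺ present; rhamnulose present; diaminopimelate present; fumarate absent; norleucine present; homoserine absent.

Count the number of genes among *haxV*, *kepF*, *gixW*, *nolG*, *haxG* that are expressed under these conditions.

1

Glyoxylate is present, so NolC is inactive.
Fe²⁺ is present, so KepP is inactive.
Required activator NolC is absent, so *haxV* is not transcribed.
→ *haxV* is OFF.
Fumarate is absent, so YilN is active.
Rhamnulose is present, so NerH is inactive.
No repressor is bound and YilN is active, so *kepF* is transcribed.
→ *kepF* is ON.
JalY is produced constitutively and is active.
Norleucine is present, so IrpG is inactive.
With repressor JalY bound, *gixW* is not transcribed.
→ *gixW* is OFF.
Zn²⁺ is absent, so TorG is active.
With repressor TorG bound, *nolG* is not transcribed.
→ *nolG* is OFF.
Diaminopimelate is present, so PexK is inactive.
Homoserine is absent, so UlmL is active.
With repressor UlmL bound, *dovU* is not transcribed.
So DovU is not produced.
Mn²⁺ is present, so SibU is active.
With repressor SibU bound, *haxG* is not transcribed.
→ *haxG* is OFF.
1 of the 5 genes is transcribed.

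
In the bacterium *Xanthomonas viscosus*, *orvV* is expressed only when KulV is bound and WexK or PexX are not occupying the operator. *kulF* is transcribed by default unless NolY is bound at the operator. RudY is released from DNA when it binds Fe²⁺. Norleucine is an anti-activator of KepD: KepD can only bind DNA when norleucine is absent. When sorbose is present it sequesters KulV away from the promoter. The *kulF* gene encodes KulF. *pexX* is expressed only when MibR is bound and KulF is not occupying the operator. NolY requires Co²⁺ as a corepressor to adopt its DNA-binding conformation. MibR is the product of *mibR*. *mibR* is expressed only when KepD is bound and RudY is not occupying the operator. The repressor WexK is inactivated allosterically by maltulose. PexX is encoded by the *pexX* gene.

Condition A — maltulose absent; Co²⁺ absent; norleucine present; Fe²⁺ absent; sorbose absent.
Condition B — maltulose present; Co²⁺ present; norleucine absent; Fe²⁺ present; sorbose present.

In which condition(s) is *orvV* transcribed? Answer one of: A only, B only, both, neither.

neither

Condition A:
Maltulose is absent, so WexK is active.
Co²⁺ is absent, so NolY is inactive.
With no repressor bound, *kulF* is transcribed.
So KulF is produced and active.
Norleucine is present, so KepD is inactive.
Fe²⁺ is absent, so RudY is active.
With repressor RudY bound, *mibR* is not transcribed.
So MibR is not produced.
With repressor KulF bound, *pexX* is not transcribed.
So PexX is not produced.
Sorbose is absent, so KulV is active.
With repressor WexK bound, *orvV* is not transcribed.
→ *orvV* is OFF in A.
Condition B:
Maltulose is present, so WexK is inactive.
Co²⁺ is present, so NolY is active.
With repressor NolY bound, *kulF* is not transcribed.
So KulF is not produced.
Norleucine is absent, so KepD is active.
Fe²⁺ is present, so RudY is inactive.
No repressor is bound and KepD is active, so *mibR* is transcribed.
So MibR is produced and active.
No repressor is bound and MibR is active, so *pexX* is transcribed.
So PexX is produced and active.
Sorbose is present, so KulV is inactive.
With repressor PexX bound, *orvV* is not transcribed.
→ *orvV* is OFF in B.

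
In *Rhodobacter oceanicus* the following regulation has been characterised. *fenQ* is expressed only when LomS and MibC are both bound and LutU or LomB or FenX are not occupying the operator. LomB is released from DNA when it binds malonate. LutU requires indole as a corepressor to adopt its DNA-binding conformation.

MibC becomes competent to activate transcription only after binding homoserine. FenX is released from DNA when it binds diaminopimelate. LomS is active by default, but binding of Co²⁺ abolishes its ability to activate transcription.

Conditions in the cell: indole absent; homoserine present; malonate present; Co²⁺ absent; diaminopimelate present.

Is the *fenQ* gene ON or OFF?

Co²⁺ is absent, so LomS is active.
Indole is absent, so LutU is inactive.
Malonate is present, so LomB is inactive.
Homoserine is present, so MibC is active.
Diaminopimelate is present, so FenX is inactive.
No repressor is bound and LomS and MibC are active, so *fenQ* is transcribed.

ON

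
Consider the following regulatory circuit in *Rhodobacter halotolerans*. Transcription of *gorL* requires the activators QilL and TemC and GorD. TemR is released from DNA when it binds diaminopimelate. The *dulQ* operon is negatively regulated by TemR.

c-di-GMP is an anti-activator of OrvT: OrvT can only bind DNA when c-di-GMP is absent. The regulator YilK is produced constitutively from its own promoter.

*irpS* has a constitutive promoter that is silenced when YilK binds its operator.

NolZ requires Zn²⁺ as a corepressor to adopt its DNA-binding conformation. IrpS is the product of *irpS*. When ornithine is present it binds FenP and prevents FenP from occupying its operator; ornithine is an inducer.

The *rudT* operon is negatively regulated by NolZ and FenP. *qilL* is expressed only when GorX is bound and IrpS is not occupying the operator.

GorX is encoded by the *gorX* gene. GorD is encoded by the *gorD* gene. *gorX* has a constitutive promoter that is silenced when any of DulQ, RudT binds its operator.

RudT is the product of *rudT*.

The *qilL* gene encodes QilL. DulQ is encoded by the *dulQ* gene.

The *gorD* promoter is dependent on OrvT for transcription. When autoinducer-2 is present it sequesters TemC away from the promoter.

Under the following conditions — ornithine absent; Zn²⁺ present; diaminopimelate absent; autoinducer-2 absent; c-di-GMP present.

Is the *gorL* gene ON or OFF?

OFF

Diaminopimelate is absent, so TemR is active.
With repressor TemR bound, *dulQ* is not transcribed.
So DulQ is not produced.
Zn²⁺ is present, so NolZ is active.
Ornithine is absent, so FenP is active.
With repressor NolZ bound, *rudT* is not transcribed.
So RudT is not produced.
With no repressor bound, *gorX* is transcribed.
So GorX is produced and active.
YilK is produced constitutively and is active.
With repressor YilK bound, *irpS* is not transcribed.
So IrpS is not produced.
No repressor is bound and GorX is active, so *qilL* is transcribed.
So QilL is produced and active.
Autoinducer-2 is absent, so TemC is active.
c-di-GMP is present, so OrvT is inactive.
Required activator OrvT is absent, so *gorD* is not transcribed.
So GorD is not produced.
Required activator GorD is absent, so *gorL* is not transcribed.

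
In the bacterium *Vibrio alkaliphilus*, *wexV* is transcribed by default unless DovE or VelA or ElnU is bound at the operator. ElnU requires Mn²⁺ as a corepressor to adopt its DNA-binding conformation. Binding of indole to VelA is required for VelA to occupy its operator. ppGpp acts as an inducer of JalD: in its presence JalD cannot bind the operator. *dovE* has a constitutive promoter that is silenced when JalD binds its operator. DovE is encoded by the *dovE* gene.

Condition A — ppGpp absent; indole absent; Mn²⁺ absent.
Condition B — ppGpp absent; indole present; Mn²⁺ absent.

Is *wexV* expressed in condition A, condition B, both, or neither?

Condition A:
ppGpp is absent, so JalD is active.
With repressor JalD bound, *dovE* is not transcribed.
So DovE is not produced.
Indole is absent, so VelA is inactive.
Mn²⁺ is absent, so ElnU is inactive.
With no repressor bound, *wexV* is transcribed.
→ *wexV* is ON in A.
Condition B:
ppGpp is absent, so JalD is active.
With repressor JalD bound, *dovE* is not transcribed.
So DovE is not produced.
Indole is present, so VelA is active.
Mn²⁺ is absent, so ElnU is inactive.
With repressor VelA bound, *wexV* is not transcribed.
→ *wexV* is OFF in B.

A only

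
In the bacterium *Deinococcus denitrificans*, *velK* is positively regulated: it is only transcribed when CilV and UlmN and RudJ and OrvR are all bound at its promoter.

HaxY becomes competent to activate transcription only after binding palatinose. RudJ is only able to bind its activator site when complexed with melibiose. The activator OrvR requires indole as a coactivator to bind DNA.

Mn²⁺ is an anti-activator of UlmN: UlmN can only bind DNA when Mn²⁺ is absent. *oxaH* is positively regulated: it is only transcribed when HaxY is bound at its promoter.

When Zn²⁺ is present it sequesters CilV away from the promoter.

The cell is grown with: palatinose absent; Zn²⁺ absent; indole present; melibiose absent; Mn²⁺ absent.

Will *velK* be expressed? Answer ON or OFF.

Zn²⁺ is absent, so CilV is active.
Mn²⁺ is absent, so UlmN is active.
Melibiose is absent, so RudJ is inactive.
Indole is present, so OrvR is active.
Required activator RudJ is absent, so *velK* is not transcribed.

OFF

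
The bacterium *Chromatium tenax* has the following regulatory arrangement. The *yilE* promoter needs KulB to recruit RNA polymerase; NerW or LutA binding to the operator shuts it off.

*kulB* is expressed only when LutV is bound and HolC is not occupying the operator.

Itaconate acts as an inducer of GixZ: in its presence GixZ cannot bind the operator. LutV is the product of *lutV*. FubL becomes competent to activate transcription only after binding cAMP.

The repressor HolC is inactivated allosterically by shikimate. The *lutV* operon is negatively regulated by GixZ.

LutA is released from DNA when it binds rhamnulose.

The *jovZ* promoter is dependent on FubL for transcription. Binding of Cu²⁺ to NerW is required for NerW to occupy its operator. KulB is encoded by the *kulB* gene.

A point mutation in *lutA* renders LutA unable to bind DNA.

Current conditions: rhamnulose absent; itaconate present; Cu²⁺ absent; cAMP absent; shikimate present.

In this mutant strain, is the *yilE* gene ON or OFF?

ON

Cu²⁺ is absent, so NerW is inactive.
Itaconate is present, so GixZ is inactive.
With no repressor bound, *lutV* is transcribed.
So LutV is produced and active.
Shikimate is present, so HolC is inactive.
No repressor is bound and LutV is active, so *kulB* is transcribed.
So KulB is produced and active.
LutA is non-functional in this strain, so it has no effect.
No repressor is bound and KulB is active, so *yilE* is transcribed.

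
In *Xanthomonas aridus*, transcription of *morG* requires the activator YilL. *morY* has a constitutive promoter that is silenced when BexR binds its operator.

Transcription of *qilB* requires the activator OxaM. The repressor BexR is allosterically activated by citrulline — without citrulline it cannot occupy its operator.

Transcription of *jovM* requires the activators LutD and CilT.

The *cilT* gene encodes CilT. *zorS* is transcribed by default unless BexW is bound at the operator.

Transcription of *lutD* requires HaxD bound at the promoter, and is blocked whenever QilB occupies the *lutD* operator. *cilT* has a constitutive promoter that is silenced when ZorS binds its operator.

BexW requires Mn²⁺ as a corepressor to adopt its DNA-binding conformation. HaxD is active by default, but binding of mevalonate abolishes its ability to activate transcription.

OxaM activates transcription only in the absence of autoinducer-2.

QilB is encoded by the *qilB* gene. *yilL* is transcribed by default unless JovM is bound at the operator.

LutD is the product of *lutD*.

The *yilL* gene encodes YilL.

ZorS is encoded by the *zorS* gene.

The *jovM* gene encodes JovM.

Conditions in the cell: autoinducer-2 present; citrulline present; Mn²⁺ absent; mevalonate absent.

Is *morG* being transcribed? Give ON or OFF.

ON

Autoinducer-2 is present, so OxaM is inactive.
Required activator OxaM is absent, so *qilB* is not transcribed.
So QilB is not produced.
Mevalonate is absent, so HaxD is active.
No repressor is bound and HaxD is active, so *lutD* is transcribed.
So LutD is produced and active.
Mn²⁺ is absent, so BexW is inactive.
With no repressor bound, *zorS* is transcribed.
So ZorS is produced and active.
With repressor ZorS bound, *cilT* is not transcribed.
So CilT is not produced.
Required activator CilT is absent, so *jovM* is not transcribed.
So JovM is not produced.
With no repressor bound, *yilL* is transcribed.
So YilL is produced and active.
No repressor is bound and YilL is active, so *morG* is transcribed.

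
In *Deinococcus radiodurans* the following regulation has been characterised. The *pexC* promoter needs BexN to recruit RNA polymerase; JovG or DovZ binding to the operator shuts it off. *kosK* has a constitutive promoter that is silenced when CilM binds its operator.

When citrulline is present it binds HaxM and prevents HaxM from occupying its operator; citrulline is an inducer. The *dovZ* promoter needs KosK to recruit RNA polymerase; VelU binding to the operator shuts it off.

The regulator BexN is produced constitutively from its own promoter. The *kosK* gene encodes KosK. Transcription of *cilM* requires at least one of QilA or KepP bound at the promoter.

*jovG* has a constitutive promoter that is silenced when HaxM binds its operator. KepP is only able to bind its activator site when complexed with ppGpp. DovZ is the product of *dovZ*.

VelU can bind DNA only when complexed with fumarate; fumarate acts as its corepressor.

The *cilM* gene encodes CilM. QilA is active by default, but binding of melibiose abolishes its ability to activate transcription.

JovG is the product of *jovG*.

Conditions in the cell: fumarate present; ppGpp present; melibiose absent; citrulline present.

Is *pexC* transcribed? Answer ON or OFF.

OFF

Citrulline is present, so HaxM is inactive.
With no repressor bound, *jovG* is transcribed.
So JovG is produced and active.
Melibiose is absent, so QilA is active.
ppGpp is present, so KepP is active.
Activator QilA is present, so *cilM* is transcribed.
So CilM is produced and active.
With repressor CilM bound, *kosK* is not transcribed.
So KosK is not produced.
Fumarate is present, so VelU is active.
With repressor VelU bound, *dovZ* is not transcribed.
So DovZ is not produced.
BexN is produced constitutively and is active.
With repressor JovG bound, *pexC* is not transcribed.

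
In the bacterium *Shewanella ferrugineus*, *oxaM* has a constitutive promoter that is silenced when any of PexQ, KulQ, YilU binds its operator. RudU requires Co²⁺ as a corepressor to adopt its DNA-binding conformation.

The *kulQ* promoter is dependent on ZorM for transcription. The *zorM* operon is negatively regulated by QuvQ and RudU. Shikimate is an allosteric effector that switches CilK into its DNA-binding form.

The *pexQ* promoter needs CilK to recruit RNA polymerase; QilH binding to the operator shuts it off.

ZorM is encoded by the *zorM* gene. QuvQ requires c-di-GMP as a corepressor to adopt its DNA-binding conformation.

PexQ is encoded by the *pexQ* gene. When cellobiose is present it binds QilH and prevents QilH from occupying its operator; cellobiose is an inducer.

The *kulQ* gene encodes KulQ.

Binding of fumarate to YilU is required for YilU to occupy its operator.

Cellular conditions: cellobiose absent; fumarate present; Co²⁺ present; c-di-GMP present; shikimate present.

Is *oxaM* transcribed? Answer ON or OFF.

Cellobiose is absent, so QilH is active.
Shikimate is present, so CilK is active.
With repressor QilH bound, *pexQ* is not transcribed.
So PexQ is not produced.
c-di-GMP is present, so QuvQ is active.
Co²⁺ is present, so RudU is active.
With repressor QuvQ bound, *zorM* is not transcribed.
So ZorM is not produced.
Required activator ZorM is absent, so *kulQ* is not transcribed.
So KulQ is not produced.
Fumarate is present, so YilU is active.
With repressor YilU bound, *oxaM* is not transcribed.

OFF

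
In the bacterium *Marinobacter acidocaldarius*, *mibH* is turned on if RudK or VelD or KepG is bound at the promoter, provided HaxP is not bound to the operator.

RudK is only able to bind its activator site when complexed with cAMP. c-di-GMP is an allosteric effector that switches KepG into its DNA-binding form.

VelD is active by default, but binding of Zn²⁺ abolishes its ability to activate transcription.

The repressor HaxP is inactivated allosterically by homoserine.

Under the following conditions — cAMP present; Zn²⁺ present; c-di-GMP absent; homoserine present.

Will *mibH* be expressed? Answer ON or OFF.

ON

cAMP is present, so RudK is active.
Zn²⁺ is present, so VelD is inactive.
Homoserine is present, so HaxP is inactive.
c-di-GMP is absent, so KepG is inactive.
Activator RudK is present, so *mibH* is transcribed.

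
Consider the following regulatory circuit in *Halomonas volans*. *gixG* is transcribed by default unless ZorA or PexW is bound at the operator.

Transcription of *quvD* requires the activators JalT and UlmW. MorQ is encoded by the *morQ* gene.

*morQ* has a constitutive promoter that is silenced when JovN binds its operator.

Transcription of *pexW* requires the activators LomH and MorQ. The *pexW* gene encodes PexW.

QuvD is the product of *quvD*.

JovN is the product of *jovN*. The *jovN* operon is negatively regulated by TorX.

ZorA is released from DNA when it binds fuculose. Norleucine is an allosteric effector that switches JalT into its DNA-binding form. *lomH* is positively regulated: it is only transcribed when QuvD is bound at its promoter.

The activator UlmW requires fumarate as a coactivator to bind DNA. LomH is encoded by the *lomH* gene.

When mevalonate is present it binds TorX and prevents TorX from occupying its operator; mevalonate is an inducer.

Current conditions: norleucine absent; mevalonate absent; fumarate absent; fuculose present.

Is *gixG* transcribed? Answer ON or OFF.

Fuculose is present, so ZorA is inactive.
Norleucine is absent, so JalT is inactive.
Fumarate is absent, so UlmW is inactive.
Required activator JalT is absent, so *quvD* is not transcribed.
So QuvD is not produced.
Required activator QuvD is absent, so *lomH* is not transcribed.
So LomH is not produced.
Mevalonate is absent, so TorX is active.
With repressor TorX bound, *jovN* is not transcribed.
So JovN is not produced.
With no repressor bound, *morQ* is transcribed.
So MorQ is produced and active.
Required activator LomH is absent, so *pexW* is not transcribed.
So PexW is not produced.
With no repressor bound, *gixG* is transcribed.

ON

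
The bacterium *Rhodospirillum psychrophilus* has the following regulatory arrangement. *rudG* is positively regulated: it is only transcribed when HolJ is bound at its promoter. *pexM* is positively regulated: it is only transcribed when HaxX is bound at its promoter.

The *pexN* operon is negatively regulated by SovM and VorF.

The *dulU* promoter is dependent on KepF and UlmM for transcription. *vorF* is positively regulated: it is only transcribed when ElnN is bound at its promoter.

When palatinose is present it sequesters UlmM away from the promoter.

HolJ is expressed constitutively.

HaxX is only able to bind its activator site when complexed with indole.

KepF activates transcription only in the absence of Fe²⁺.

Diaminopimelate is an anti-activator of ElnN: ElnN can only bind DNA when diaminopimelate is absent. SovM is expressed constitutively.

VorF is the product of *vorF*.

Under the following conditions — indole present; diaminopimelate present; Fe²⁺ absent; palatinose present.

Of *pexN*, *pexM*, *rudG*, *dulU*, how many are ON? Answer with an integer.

SovM is produced constitutively and is active.
Diaminopimelate is present, so ElnN is inactive.
Required activator ElnN is absent, so *vorF* is not transcribed.
So VorF is not produced.
With repressor SovM bound, *pexN* is not transcribed.
→ *pexN* is OFF.
Indole is present, so HaxX is active.
No repressor is bound and HaxX is active, so *pexM* is transcribed.
→ *pexM* is ON.
HolJ is produced constitutively and is active.
No repressor is bound and HolJ is active, so *rudG* is transcribed.
→ *rudG* is ON.
Fe²⁺ is absent, so KepF is active.
Palatinose is present, so UlmM is inactive.
Required activator UlmM is absent, so *dulU* is not transcribed.
→ *dulU* is OFF.
2 of the 4 genes are transcribed.

2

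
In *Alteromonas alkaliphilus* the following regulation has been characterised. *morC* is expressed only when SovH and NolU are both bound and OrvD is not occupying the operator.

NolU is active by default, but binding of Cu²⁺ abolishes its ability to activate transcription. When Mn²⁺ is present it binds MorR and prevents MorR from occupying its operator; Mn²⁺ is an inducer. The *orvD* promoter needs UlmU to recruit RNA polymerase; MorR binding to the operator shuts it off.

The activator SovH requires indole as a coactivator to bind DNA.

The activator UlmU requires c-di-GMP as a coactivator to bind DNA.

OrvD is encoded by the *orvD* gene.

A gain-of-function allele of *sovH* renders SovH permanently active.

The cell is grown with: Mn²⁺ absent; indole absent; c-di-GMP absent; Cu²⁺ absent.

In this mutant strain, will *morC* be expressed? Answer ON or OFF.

ON

SovH is constitutively active in this strain.
c-di-GMP is absent, so UlmU is inactive.
Mn²⁺ is absent, so MorR is active.
With repressor MorR bound, *orvD* is not transcribed.
So OrvD is not produced.
Cu²⁺ is absent, so NolU is active.
No repressor is bound and SovH and NolU are active, so *morC* is transcribed.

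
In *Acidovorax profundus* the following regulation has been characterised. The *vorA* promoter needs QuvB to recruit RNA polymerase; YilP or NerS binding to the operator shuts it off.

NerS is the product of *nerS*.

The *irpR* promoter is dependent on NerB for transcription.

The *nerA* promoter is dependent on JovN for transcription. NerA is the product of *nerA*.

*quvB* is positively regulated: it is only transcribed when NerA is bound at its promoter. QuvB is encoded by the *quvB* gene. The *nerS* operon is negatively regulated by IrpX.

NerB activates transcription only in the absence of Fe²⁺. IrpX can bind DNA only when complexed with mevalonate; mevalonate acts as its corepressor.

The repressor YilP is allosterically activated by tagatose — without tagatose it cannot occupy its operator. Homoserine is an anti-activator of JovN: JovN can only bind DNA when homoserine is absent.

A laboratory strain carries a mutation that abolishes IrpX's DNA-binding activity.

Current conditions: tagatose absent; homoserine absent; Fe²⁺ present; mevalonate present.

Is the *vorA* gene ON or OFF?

OFF

Homoserine is absent, so JovN is active.
No repressor is bound and JovN is active, so *nerA* is transcribed.
So NerA is produced and active.
No repressor is bound and NerA is active, so *quvB* is transcribed.
So QuvB is produced and active.
Tagatose is absent, so YilP is inactive.
IrpX is non-functional in this strain, so it has no effect.
With no repressor bound, *nerS* is transcribed.
So NerS is produced and active.
With repressor NerS bound, *vorA* is not transcribed.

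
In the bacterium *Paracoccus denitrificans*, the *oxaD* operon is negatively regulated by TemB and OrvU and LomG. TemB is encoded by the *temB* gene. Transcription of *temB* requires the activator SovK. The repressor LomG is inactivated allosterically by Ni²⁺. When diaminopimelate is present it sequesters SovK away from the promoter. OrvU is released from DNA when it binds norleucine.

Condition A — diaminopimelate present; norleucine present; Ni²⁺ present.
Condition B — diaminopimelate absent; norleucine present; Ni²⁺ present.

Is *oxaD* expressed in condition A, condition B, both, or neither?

Condition A:
Diaminopimelate is present, so SovK is inactive.
Required activator SovK is absent, so *temB* is not transcribed.
So TemB is not produced.
Norleucine is present, so OrvU is inactive.
Ni²⁺ is present, so LomG is inactive.
With no repressor bound, *oxaD* is transcribed.
→ *oxaD* is ON in A.
Condition B:
Diaminopimelate is absent, so SovK is active.
No repressor is bound and SovK is active, so *temB* is transcribed.
So TemB is produced and active.
Norleucine is present, so OrvU is inactive.
Ni²⁺ is present, so LomG is inactive.
With repressor TemB bound, *oxaD* is not transcribed.
→ *oxaD* is OFF in B.

A only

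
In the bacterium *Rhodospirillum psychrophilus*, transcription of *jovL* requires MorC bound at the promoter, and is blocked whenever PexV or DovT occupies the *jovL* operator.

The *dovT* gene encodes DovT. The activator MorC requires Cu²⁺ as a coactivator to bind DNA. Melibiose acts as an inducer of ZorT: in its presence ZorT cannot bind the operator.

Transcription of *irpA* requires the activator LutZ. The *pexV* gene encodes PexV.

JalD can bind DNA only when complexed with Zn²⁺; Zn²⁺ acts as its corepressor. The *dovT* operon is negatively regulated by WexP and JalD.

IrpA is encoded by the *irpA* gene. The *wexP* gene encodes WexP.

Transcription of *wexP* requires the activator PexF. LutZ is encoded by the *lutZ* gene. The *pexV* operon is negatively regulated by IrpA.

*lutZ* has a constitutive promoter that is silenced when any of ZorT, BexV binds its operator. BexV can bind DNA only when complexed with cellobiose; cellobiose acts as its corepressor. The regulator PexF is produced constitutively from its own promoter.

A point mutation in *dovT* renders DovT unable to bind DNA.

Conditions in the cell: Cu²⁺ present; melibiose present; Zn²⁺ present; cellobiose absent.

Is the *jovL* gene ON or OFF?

ON

Melibiose is present, so ZorT is inactive.
Cellobiose is absent, so BexV is inactive.
With no repressor bound, *lutZ* is transcribed.
So LutZ is produced and active.
No repressor is bound and LutZ is active, so *irpA* is transcribed.
So IrpA is produced and active.
With repressor IrpA bound, *pexV* is not transcribed.
So PexV is not produced.
Cu²⁺ is present, so MorC is active.
DovT is non-functional in this strain, so it has no effect.
No repressor is bound and MorC is active, so *jovL* is transcribed.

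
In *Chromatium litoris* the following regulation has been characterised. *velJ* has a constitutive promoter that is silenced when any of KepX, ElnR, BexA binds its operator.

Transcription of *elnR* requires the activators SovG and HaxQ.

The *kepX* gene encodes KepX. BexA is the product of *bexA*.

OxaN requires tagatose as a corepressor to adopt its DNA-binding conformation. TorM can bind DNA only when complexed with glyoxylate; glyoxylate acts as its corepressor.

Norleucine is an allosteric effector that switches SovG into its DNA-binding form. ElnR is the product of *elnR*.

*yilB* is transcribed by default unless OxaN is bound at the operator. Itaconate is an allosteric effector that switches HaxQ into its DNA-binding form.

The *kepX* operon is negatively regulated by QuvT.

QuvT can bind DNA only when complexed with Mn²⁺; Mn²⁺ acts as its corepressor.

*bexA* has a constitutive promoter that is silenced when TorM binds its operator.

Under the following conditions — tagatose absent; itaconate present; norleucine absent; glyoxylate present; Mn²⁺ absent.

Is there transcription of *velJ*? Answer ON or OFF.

Mn²⁺ is absent, so QuvT is inactive.
With no repressor bound, *kepX* is transcribed.
So KepX is produced and active.
Norleucine is absent, so SovG is inactive.
Itaconate is present, so HaxQ is active.
Required activator SovG is absent, so *elnR* is not transcribed.
So ElnR is not produced.
Glyoxylate is present, so TorM is active.
With repressor TorM bound, *bexA* is not transcribed.
So BexA is not produced.
With repressor KepX bound, *velJ* is not transcribed.

OFF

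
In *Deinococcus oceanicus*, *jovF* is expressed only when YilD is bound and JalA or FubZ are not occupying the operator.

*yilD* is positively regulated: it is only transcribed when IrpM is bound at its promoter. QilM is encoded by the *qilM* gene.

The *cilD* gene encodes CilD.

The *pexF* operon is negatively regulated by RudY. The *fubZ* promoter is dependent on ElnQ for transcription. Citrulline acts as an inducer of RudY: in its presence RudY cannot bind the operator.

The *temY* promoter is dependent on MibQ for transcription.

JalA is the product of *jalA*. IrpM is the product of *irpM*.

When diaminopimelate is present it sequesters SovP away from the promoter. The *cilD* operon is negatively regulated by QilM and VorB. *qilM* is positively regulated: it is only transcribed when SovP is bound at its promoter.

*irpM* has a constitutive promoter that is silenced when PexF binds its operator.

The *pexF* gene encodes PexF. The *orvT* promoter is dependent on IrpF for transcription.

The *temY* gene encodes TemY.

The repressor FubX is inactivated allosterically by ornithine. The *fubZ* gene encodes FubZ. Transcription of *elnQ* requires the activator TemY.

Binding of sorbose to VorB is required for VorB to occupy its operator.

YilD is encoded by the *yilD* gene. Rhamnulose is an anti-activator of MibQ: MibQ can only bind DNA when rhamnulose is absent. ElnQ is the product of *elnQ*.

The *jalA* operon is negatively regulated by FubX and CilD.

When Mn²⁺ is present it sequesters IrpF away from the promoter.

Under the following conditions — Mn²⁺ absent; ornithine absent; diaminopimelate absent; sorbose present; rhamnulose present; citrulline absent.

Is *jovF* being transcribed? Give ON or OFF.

ON

Citrulline is absent, so RudY is active.
With repressor RudY bound, *pexF* is not transcribed.
So PexF is not produced.
With no repressor bound, *irpM* is transcribed.
So IrpM is produced and active.
No repressor is bound and IrpM is active, so *yilD* is transcribed.
So YilD is produced and active.
Ornithine is absent, so FubX is active.
Diaminopimelate is absent, so SovP is active.
No repressor is bound and SovP is active, so *qilM* is transcribed.
So QilM is produced and active.
Sorbose is present, so VorB is active.
With repressor QilM bound, *cilD* is not transcribed.
So CilD is not produced.
With repressor FubX bound, *jalA* is not transcribed.
So JalA is not produced.
Rhamnulose is present, so MibQ is inactive.
Required activator MibQ is absent, so *temY* is not transcribed.
So TemY is not produced.
Required activator TemY is absent, so *elnQ* is not transcribed.
So ElnQ is not produced.
Required activator ElnQ is absent, so *fubZ* is not transcribed.
So FubZ is not produced.
No repressor is bound and YilD is active, so *jovF* is transcribed.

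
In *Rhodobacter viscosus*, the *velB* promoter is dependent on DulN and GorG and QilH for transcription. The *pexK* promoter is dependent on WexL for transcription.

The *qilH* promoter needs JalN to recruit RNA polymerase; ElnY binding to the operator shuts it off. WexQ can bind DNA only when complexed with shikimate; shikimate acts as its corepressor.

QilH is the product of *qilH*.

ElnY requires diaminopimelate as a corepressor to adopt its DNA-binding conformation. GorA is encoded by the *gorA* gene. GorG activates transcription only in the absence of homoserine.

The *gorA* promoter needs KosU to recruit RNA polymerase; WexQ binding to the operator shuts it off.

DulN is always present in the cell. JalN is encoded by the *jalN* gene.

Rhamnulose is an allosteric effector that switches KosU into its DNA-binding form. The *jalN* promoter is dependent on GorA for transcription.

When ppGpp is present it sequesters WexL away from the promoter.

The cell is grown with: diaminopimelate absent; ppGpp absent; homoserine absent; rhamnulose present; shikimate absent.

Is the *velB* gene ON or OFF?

ON

DulN is produced constitutively and is active.
Homoserine is absent, so GorG is active.
Rhamnulose is present, so KosU is active.
Shikimate is absent, so WexQ is inactive.
No repressor is bound and KosU is active, so *gorA* is transcribed.
So GorA is produced and active.
No repressor is bound and GorA is active, so *jalN* is transcribed.
So JalN is produced and active.
Diaminopimelate is absent, so ElnY is inactive.
No repressor is bound and JalN is active, so *qilH* is transcribed.
So QilH is produced and active.
No repressor is bound and DulN and GorG and QilH are active, so *velB* is transcribed.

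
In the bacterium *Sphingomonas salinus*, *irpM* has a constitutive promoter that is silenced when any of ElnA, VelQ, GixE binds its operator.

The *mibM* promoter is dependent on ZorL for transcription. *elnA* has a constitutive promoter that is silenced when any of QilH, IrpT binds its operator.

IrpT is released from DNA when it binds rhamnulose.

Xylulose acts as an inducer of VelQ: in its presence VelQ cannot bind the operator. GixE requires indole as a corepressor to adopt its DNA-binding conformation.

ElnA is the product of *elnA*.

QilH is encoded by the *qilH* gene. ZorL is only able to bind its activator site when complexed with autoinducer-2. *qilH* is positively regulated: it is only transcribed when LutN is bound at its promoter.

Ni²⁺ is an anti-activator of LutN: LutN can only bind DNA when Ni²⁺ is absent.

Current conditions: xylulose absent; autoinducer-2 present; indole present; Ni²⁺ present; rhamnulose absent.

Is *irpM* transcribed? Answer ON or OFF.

OFF

Ni²⁺ is present, so LutN is inactive.
Required activator LutN is absent, so *qilH* is not transcribed.
So QilH is not produced.
Rhamnulose is absent, so IrpT is active.
With repressor IrpT bound, *elnA* is not transcribed.
So ElnA is not produced.
Xylulose is absent, so VelQ is active.
Indole is present, so GixE is active.
With repressor VelQ bound, *irpM* is not transcribed.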